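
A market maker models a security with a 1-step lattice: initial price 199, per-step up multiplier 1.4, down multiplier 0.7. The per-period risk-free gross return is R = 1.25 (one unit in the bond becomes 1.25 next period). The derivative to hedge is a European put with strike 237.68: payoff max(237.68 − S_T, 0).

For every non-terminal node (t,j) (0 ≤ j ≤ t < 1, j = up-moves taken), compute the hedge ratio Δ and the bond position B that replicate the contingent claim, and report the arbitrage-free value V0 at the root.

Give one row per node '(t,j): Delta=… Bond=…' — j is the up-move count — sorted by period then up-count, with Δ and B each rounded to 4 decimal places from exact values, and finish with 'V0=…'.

(0,0): Delta=-0.7062 Bond=157.4080
V0=16.8651

Under the risk-neutral measure, an up-move has probability p* = (R−d)/(u−d) = 0.7857 and values discount at R = 1.25.
Terminal payoffs: V(1,0)=98.3800, V(1,1)=0.0000
  t=0,j=0: stock 199.0000 → up 278.6000 (V=0.0000), down 139.3000 (V=98.3800). Price 16.8651; hedge Δ=-0.7062, bond B=157.4080.
Each (Δ,B) replicates both successor values, so the strategy is self-financing and V0 is arbitrage-free.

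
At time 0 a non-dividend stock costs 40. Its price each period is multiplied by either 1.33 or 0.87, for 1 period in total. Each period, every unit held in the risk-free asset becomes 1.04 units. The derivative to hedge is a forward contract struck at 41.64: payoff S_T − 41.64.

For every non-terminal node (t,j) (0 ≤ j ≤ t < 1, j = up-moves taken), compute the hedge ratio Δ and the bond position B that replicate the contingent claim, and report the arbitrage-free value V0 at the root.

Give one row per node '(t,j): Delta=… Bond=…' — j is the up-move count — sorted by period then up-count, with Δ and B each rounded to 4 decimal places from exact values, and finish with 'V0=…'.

Under the risk-neutral measure, an up-move has probability p* = (R−d)/(u−d) = 0.3696 and values discount at R = 1.04.
Payoff layer (t=1): V(1,0)=-6.8400, V(1,1)=11.5600
Node (0,0) S=40.0000: V=(p*·11.5600+(1−p*)·-6.8400)/1.04=-0.0385; Δ=(11.5600−-6.8400)/(53.2000−34.8000)=1.0000; B=V−Δ·S=-40.0385
The time-0 hedge costs -0.0385, which is the no-arbitrage price.

(0,0): Delta=1.0000 Bond=-40.0385
V0=-0.0385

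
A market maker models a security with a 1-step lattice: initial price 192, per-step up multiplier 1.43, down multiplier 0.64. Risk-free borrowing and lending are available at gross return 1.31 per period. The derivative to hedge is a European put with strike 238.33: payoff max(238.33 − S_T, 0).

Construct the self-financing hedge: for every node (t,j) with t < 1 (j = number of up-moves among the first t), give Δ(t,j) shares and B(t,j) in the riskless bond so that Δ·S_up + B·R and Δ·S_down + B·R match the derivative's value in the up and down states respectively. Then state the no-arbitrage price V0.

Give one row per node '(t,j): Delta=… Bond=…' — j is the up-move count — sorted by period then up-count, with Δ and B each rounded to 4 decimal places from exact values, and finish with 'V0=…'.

Since d<R<u, set p* = (R−d)/(u−d) = 0.8481; price each node as the discounted p*-expectation of its children.
Terminal values V(1,·): V(1,0)=115.4500, V(1,1)=0.0000
  t=0,j=0: stock 192.0000 → up 274.5600 (V=0.0000), down 122.8800 (V=115.4500). Price 13.3868; hedge Δ=-0.7611, bond B=159.5260.
The time-0 hedge costs 13.3868, which is the no-arbitrage price.

(0,0): Delta=-0.7611 Bond=159.5260
V0=13.3868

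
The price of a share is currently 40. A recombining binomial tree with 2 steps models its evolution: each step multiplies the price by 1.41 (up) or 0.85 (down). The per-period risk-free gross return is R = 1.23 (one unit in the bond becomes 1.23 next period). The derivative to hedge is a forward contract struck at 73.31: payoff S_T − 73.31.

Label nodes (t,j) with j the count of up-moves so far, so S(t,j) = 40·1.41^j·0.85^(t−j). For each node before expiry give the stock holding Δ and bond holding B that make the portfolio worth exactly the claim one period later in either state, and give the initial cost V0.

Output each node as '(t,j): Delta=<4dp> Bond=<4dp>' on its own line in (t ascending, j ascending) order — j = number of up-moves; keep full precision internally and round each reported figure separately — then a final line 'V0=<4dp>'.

No-arbitrage ⇒ martingale measure with p* = (R−d)/(u−d) = 0.6786.
At expiry t=2: V(2,0)=-44.4100, V(2,1)=-25.3700, V(2,2)=6.2140
Node (1,0) S=34.0000: V=(p*·-25.3700+(1−p*)·-44.4100)/1.23=-25.6016; Δ=(-25.3700−-44.4100)/(47.9400−28.9000)=1.0000; B=V−Δ·S=-59.6016
Node (1,1) S=56.4000: V=(p*·6.2140+(1−p*)·-25.3700)/1.23=-3.2016; Δ=(6.2140−-25.3700)/(79.5240−47.9400)=1.0000; B=V−Δ·S=-59.6016
Node (0,0) S=40.0000: V=(p*·-3.2016+(1−p*)·-25.6016)/1.23=-8.4566; Δ=(-3.2016−-25.6016)/(56.4000−34.0000)=1.0000; B=V−Δ·S=-48.4566
Root portfolio cost Δ·40+B reproduces V0=-8.4566.

(0,0): Delta=1.0000 Bond=-48.4566
(1,0): Delta=1.0000 Bond=-59.6016
(1,1): Delta=1.0000 Bond=-59.6016
V0=-8.4566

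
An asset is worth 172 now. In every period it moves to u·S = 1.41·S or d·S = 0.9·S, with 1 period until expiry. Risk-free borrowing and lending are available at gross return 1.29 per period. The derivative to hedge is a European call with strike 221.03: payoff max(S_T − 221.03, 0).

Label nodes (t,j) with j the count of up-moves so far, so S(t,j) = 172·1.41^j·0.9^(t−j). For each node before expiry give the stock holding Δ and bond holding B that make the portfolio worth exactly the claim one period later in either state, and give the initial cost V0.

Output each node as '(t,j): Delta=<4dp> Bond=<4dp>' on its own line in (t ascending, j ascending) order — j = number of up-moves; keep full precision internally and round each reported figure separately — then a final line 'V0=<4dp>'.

The replicating-portfolio and risk-neutral prices coincide; use p* = (1.29−0.9)/(1.41−0.9) = 0.7647 for the latter.
Payoff layer (t=1): V(1,0)=0.0000, V(1,1)=21.4900
Node (0,0) S=172.0000: V=(p*·21.4900+(1−p*)·0.0000)/1.29=12.7392; Δ=(21.4900−0.0000)/(242.5200−154.8000)=0.2450; B=V−Δ·S=-29.3981
Each (Δ,B) replicates both successor values, so the strategy is self-financing and V0 is arbitrage-free.

(0,0): Delta=0.2450 Bond=-29.3981
V0=12.7392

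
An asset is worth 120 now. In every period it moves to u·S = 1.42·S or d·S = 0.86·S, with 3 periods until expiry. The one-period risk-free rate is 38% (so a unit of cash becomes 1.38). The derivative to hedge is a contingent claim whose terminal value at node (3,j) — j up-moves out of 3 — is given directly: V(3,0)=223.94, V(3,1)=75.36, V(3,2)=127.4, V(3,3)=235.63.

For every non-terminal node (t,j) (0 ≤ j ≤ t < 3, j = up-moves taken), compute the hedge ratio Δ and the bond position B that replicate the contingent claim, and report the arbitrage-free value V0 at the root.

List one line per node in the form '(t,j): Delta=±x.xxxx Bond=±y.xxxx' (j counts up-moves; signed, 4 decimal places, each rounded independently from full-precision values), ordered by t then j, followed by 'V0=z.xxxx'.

(0,0): Delta=0.7772 Bond=-12.0857
(1,0): Delta=0.4728 Bond=14.7349
(1,1): Delta=0.7914 Bond=-19.0946
(2,0): Delta=-2.9895 Bond=327.6206
(2,1): Delta=0.6341 Bond=-3.3033
(2,2): Delta=0.7987 Bond=-28.1234
V0=81.1814

The replicating-portfolio and risk-neutral prices coincide; use p* = (1.38−0.86)/(1.42−0.86) = 0.9286 for the latter.
Terminal values V(3,·): V(3,0)=223.9400, V(3,1)=75.3600, V(3,2)=127.4000, V(3,3)=235.6300
  t=2,j=0: stock 88.7520 → up 126.0278 (V=75.3600), down 76.3267 (V=223.9400). Price 62.2992; hedge Δ=-2.9895, bond B=327.6206.
  t=2,j=1: stock 146.5440 → up 208.0925 (V=127.4000), down 126.0278 (V=75.3600). Price 89.6253; hedge Δ=0.6341, bond B=-3.3033.
  t=2,j=2: stock 241.9680 → up 343.5946 (V=235.6300), down 208.0925 (V=127.4000). Price 165.1444; hedge Δ=0.7987, bond B=-28.1234.
  t=1,j=0: stock 103.2000 → up 146.5440 (V=89.6253), down 88.7520 (V=62.2992). Price 63.5314; hedge Δ=0.4728, bond B=14.7349.
  t=1,j=1: stock 170.4000 → up 241.9680 (V=165.1444), down 146.5440 (V=89.6253). Price 115.7610; hedge Δ=0.7914, bond B=-19.0946.
  t=0,j=0: stock 120.0000 → up 170.4000 (V=115.7610), down 103.2000 (V=63.5314). Price 81.1814; hedge Δ=0.7772, bond B=-12.0857.
Self-financing check: at every node Δ·S+B equals the discounted successor values.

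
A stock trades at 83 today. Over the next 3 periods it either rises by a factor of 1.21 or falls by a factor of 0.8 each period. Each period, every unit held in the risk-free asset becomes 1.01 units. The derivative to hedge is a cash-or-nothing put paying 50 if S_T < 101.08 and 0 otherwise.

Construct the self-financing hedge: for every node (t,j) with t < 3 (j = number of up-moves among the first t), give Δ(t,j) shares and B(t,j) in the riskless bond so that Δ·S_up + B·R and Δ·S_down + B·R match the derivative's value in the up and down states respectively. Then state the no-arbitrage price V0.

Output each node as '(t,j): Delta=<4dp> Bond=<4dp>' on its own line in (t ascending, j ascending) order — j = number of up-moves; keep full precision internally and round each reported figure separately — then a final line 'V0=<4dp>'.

Risk-neutral probability p* = (R−d)/(u−d) = (1.01−0.8)/(1.21−0.8) = 0.5122.
Payoff layer (t=3): V(3,0)=50.0000, V(3,1)=50.0000, V(3,2)=50.0000, V(3,3)=0.0000
(2,0): S=53.1200. Δ = (V_up−V_dn)/(S_up−S_dn) = (50.0000−50.0000)/(64.2752−42.4960) = 0.0000. V = [p*·50.0000 + (1−p*)·50.0000]/1.01 = 49.5050. B = V − Δ·S = 49.5050.
(2,1): S=80.3440. Δ = (V_up−V_dn)/(S_up−S_dn) = (50.0000−50.0000)/(97.2162−64.2752) = 0.0000. V = [p*·50.0000 + (1−p*)·50.0000]/1.01 = 49.5050. B = V − Δ·S = 49.5050.
(2,2): S=121.5203. Δ = (V_up−V_dn)/(S_up−S_dn) = (0.0000−50.0000)/(147.0396−97.2162) = -1.0035. V = [p*·0.0000 + (1−p*)·50.0000]/1.01 = 24.1488. B = V − Δ·S = 146.1000.
(1,0): S=66.4000. Δ = (V_up−V_dn)/(S_up−S_dn) = (49.5050−49.5050)/(80.3440−53.1200) = 0.0000. V = [p*·49.5050 + (1−p*)·49.5050]/1.01 = 49.0148. B = V − Δ·S = 49.0148.
(1,1): S=100.4300. Δ = (V_up−V_dn)/(S_up−S_dn) = (24.1488−49.5050)/(121.5203−80.3440) = -0.6158. V = [p*·24.1488 + (1−p*)·49.5050]/1.01 = 36.1561. B = V − Δ·S = 98.0004.
(0,0): S=83.0000. Δ = (V_up−V_dn)/(S_up−S_dn) = (36.1561−49.0148)/(100.4300−66.4000) = -0.3779. V = [p*·36.1561 + (1−p*)·49.0148]/1.01 = 42.0085. B = V − Δ·S = 73.3713.
The time-0 hedge costs 42.0085, which is the no-arbitrage price.

(0,0): Delta=-0.3779 Bond=73.3713
(1,0): Delta=0.0000 Bond=49.0148
(1,1): Delta=-0.6158 Bond=98.0004
(2,0): Delta=0.0000 Bond=49.5050
(2,1): Delta=0.0000 Bond=49.5050
(2,2): Delta=-1.0035 Bond=146.1000
V0=42.0085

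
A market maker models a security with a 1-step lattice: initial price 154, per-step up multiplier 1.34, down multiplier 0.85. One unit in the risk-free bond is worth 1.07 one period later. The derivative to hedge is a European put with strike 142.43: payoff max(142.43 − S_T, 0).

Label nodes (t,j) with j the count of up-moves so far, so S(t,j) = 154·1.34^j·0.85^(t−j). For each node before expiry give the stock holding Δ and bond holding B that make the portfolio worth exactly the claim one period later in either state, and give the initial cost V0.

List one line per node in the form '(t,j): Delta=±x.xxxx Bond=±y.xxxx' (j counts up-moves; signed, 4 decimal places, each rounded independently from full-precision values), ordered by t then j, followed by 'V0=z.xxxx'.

(0,0): Delta=-0.1528 Bond=29.4682
V0=5.9376

Since d<R<u, set p* = (R−d)/(u−d) = 0.4490; price each node as the discounted p*-expectation of its children.
Payoff layer (t=1): V(1,0)=11.5300, V(1,1)=0.0000
(0,0): S=154.0000. Δ = (V_up−V_dn)/(S_up−S_dn) = (0.0000−11.5300)/(206.3600−130.9000) = -0.1528. V = [p*·0.0000 + (1−p*)·11.5300]/1.07 = 5.9376. B = V − Δ·S = 29.4682.
The time-0 hedge costs 5.9376, which is the no-arbitrage price.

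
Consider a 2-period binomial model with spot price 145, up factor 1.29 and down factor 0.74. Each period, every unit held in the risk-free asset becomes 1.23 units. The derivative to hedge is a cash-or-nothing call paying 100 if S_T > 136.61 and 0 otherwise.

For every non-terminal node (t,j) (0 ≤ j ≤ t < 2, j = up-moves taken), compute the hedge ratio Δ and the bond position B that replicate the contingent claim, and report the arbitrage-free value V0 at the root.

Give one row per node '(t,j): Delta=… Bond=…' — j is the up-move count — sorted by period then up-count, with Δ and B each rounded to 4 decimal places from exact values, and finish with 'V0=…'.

Risk-neutral probability p* = (R−d)/(u−d) = (1.23−0.74)/(1.29−0.74) = 0.8909.
Terminal payoffs: V(2,0)=0.0000, V(2,1)=100.0000, V(2,2)=100.0000
  t=1,j=0: stock 107.3000 → up 138.4170 (V=100.0000), down 79.4020 (V=0.0000). Price 72.4316; hedge Δ=1.6945, bond B=-109.3865.
  t=1,j=1: stock 187.0500 → up 241.2945 (V=100.0000), down 138.4170 (V=100.0000). Price 81.3008; hedge Δ=0.0000, bond B=81.3008.
  t=0,j=0: stock 145.0000 → up 187.0500 (V=81.3008), down 107.3000 (V=72.4316). Price 65.3116; hedge Δ=0.1112, bond B=49.1858.
Self-financing check: at every node Δ·S+B equals the discounted successor values.

(0,0): Delta=0.1112 Bond=49.1858
(1,0): Delta=1.6945 Bond=-109.3865
(1,1): Delta=0.0000 Bond=81.3008
V0=65.3116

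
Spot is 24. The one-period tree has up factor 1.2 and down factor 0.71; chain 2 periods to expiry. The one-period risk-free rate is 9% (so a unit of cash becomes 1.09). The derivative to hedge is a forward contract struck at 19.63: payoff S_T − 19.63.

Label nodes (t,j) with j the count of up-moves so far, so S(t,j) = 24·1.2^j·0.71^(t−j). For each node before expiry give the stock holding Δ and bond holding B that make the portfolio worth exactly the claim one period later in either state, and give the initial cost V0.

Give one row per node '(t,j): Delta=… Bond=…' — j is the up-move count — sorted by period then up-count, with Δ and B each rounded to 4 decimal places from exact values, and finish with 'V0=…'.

Under the risk-neutral measure, an up-move has probability p* = (R−d)/(u−d) = 0.7755 and values discount at R = 1.09.
Payoff layer (t=2): V(2,0)=-7.5316, V(2,1)=0.8180, V(2,2)=14.9300
(1,0): S=17.0400. Δ = (V_up−V_dn)/(S_up−S_dn) = (0.8180−-7.5316)/(20.4480−12.0984) = 1.0000. V = [p*·0.8180 + (1−p*)·-7.5316]/1.09 = -0.9692. B = V − Δ·S = -18.0092.
(1,1): S=28.8000. Δ = (V_up−V_dn)/(S_up−S_dn) = (14.9300−0.8180)/(34.5600−20.4480) = 1.0000. V = [p*·14.9300 + (1−p*)·0.8180]/1.09 = 10.7908. B = V − Δ·S = -18.0092.
(0,0): S=24.0000. Δ = (V_up−V_dn)/(S_up−S_dn) = (10.7908−-0.9692)/(28.8000−17.0400) = 1.0000. V = [p*·10.7908 + (1−p*)·-0.9692]/1.09 = 7.4778. B = V − Δ·S = -16.5222.
Self-financing check: at every node Δ·S+B equals the discounted successor values.

(0,0): Delta=1.0000 Bond=-16.5222
(1,0): Delta=1.0000 Bond=-18.0092
(1,1): Delta=1.0000 Bond=-18.0092
V0=7.4778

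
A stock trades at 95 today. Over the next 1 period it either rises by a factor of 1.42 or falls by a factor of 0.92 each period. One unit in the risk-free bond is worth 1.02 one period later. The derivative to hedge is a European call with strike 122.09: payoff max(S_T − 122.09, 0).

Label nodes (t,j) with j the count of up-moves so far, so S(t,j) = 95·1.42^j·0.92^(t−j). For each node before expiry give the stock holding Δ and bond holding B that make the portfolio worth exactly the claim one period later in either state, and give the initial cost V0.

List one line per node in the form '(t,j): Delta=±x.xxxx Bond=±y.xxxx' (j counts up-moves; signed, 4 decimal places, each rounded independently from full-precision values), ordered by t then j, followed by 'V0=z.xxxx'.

(0,0): Delta=0.2697 Bond=-23.1082
V0=2.5118

The replicating-portfolio and risk-neutral prices coincide; use p* = (1.02−0.92)/(1.42−0.92) = 0.2000 for the latter.
Terminal payoffs: V(1,0)=0.0000, V(1,1)=12.8100
  t=0,j=0: stock 95.0000 → up 134.9000 (V=12.8100), down 87.4000 (V=0.0000). Price 2.5118; hedge Δ=0.2697, bond B=-23.1082.
Root portfolio cost Δ·95+B reproduces V0=2.5118.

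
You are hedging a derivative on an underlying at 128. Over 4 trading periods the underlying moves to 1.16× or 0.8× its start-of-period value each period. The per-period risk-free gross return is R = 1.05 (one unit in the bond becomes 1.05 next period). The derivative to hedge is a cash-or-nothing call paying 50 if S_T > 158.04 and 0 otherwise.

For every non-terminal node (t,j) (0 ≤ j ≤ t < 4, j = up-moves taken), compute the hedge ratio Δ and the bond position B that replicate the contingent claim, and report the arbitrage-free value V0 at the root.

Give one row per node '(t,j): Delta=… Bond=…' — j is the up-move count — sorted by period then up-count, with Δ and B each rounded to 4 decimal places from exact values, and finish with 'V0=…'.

(0,0): Delta=0.4144 Bond=-26.6337
(1,0): Delta=0.5933 Bond=-46.2876
(1,1): Delta=0.3601 Bond=-19.9037
(2,0): Delta=0.0000 Bond=0.0000
(2,1): Delta=0.7733 Bond=-69.9868
(2,2): Delta=0.2347 Bond=0.6999
(3,0): Delta=0.0000 Bond=0.0000
(3,1): Delta=0.0000 Bond=0.0000
(3,2): Delta=1.0080 Bond=-105.8201
(3,3): Delta=0.0000 Bond=47.6190
V0=26.4041

Under the risk-neutral measure, an up-move has probability p* = (R−d)/(u−d) = 0.6944 and values discount at R = 1.05.
Terminal payoffs: V(4,0)=0.0000, V(4,1)=0.0000, V(4,2)=0.0000, V(4,3)=50.0000, V(4,4)=50.0000
Node (3,0) S=65.5360: V=(p*·0.0000+(1−p*)·0.0000)/1.05=0.0000; Δ=(0.0000−0.0000)/(76.0218−52.4288)=0.0000; B=V−Δ·S=0.0000
Node (3,1) S=95.0272: V=(p*·0.0000+(1−p*)·0.0000)/1.05=0.0000; Δ=(0.0000−0.0000)/(110.2316−76.0218)=0.0000; B=V−Δ·S=0.0000
Node (3,2) S=137.7894: V=(p*·50.0000+(1−p*)·0.0000)/1.05=33.0688; Δ=(50.0000−0.0000)/(159.8358−110.2316)=1.0080; B=V−Δ·S=-105.8201
Node (3,3) S=199.7947: V=(p*·50.0000+(1−p*)·50.0000)/1.05=47.6190; Δ=(50.0000−50.0000)/(231.7618−159.8358)=0.0000; B=V−Δ·S=47.6190
Node (2,0) S=81.9200: V=(p*·0.0000+(1−p*)·0.0000)/1.05=0.0000; Δ=(0.0000−0.0000)/(95.0272−65.5360)=0.0000; B=V−Δ·S=0.0000
Node (2,1) S=118.7840: V=(p*·33.0688+(1−p*)·0.0000)/1.05=21.8709; Δ=(33.0688−0.0000)/(137.7894−95.0272)=0.7733; B=V−Δ·S=-69.9868
Node (2,2) S=172.2368: V=(p*·47.6190+(1−p*)·33.0688)/1.05=41.1173; Δ=(47.6190−33.0688)/(199.7947−137.7894)=0.2347; B=V−Δ·S=0.6999
Node (1,0) S=102.4000: V=(p*·21.8709+(1−p*)·0.0000)/1.05=14.4649; Δ=(21.8709−0.0000)/(118.7840−81.9200)=0.5933; B=V−Δ·S=-46.2876
Node (1,1) S=148.4800: V=(p*·41.1173+(1−p*)·21.8709)/1.05=33.5585; Δ=(41.1173−21.8709)/(172.2368−118.7840)=0.3601; B=V−Δ·S=-19.9037
Node (0,0) S=128.0000: V=(p*·33.5585+(1−p*)·14.4649)/1.05=26.4041; Δ=(33.5585−14.4649)/(148.4800−102.4000)=0.4144; B=V−Δ·S=-26.6337
Self-financing check: at every node Δ·S+B equals the discounted successor values.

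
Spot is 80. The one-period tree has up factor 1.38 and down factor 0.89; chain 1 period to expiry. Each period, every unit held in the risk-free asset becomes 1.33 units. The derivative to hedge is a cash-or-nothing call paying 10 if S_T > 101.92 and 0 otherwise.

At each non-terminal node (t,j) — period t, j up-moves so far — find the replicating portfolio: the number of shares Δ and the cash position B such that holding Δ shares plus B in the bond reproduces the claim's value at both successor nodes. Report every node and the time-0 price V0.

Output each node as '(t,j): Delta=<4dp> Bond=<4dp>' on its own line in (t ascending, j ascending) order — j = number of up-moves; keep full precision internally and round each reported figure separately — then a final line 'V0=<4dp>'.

Under the risk-neutral measure, an up-move has probability p* = (R−d)/(u−d) = 0.8980 and values discount at R = 1.33.
At expiry t=1: V(1,0)=0.0000, V(1,1)=10.0000
(0,0): S=80.0000. Δ = (V_up−V_dn)/(S_up−S_dn) = (10.0000−0.0000)/(110.4000−71.2000) = 0.2551. V = [p*·10.0000 + (1−p*)·0.0000]/1.33 = 6.7516. B = V − Δ·S = -13.6566.
Check: Δ(0,0)·S0 + B(0,0) = 6.7516 = V0.

(0,0): Delta=0.2551 Bond=-13.6566
V0=6.7516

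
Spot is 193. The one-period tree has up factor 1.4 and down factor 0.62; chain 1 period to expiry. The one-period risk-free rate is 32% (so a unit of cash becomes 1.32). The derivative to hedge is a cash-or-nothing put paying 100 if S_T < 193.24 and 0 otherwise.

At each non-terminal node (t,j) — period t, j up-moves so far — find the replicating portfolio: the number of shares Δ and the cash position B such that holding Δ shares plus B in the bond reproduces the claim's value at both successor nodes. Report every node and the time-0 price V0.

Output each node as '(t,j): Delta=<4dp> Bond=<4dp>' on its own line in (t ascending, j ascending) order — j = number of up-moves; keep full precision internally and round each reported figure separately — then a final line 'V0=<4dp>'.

Since d<R<u, set p* = (R−d)/(u−d) = 0.8974; price each node as the discounted p*-expectation of its children.
Terminal values V(1,·): V(1,0)=100.0000, V(1,1)=0.0000
Node (0,0) S=193.0000: V=(p*·0.0000+(1−p*)·100.0000)/1.32=7.7700; Δ=(0.0000−100.0000)/(270.2000−119.6600)=-0.6643; B=V−Δ·S=135.9751
Self-financing check: at every node Δ·S+B equals the discounted successor values.

(0,0): Delta=-0.6643 Bond=135.9751
V0=7.7700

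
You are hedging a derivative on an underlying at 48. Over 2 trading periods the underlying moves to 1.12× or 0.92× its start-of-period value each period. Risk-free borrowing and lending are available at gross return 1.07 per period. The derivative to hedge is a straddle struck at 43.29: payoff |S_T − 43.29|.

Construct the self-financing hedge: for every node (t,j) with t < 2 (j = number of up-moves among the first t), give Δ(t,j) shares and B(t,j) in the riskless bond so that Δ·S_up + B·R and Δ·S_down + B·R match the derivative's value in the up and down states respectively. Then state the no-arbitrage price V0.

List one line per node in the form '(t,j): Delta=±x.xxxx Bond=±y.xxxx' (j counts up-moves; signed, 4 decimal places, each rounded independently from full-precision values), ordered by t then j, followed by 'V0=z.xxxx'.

(0,0): Delta=0.8704 Bond=-31.2989
(1,0): Delta=0.3970 Bond=-12.5856
(1,1): Delta=1.0000 Bond=-40.4579
V0=10.4796

The replicating-portfolio and risk-neutral prices coincide; use p* = (1.07−0.92)/(1.12−0.92) = 0.7500 for the latter.
At expiry t=2: V(2,0)=2.6628, V(2,1)=6.1692, V(2,2)=16.9212
Node (1,0) S=44.1600: V=(p*·6.1692+(1−p*)·2.6628)/1.07=4.9464; Δ=(6.1692−2.6628)/(49.4592−40.6272)=0.3970; B=V−Δ·S=-12.5856
Node (1,1) S=53.7600: V=(p*·16.9212+(1−p*)·6.1692)/1.07=13.3021; Δ=(16.9212−6.1692)/(60.2112−49.4592)=1.0000; B=V−Δ·S=-40.4579
Node (0,0) S=48.0000: V=(p*·13.3021+(1−p*)·4.9464)/1.07=10.4796; Δ=(13.3021−4.9464)/(53.7600−44.1600)=0.8704; B=V−Δ·S=-31.2989
Self-financing check: at every node Δ·S+B equals the discounted successor values.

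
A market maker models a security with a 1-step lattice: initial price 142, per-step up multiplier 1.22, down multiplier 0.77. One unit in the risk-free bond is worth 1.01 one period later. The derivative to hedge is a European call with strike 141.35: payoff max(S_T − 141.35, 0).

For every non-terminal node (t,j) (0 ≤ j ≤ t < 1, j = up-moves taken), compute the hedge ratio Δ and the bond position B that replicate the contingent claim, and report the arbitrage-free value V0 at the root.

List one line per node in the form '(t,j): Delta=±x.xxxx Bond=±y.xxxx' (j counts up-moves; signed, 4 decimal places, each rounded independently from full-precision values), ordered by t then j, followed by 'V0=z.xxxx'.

(0,0): Delta=0.4991 Bond=-54.0271
V0=16.8396

No-arbitrage ⇒ martingale measure with p* = (R−d)/(u−d) = 0.5333.
Terminal values V(1,·): V(1,0)=0.0000, V(1,1)=31.8900
Node (0,0) S=142.0000: V=(p*·31.8900+(1−p*)·0.0000)/1.01=16.8396; Δ=(31.8900−0.0000)/(173.2400−109.3400)=0.4991; B=V−Δ·S=-54.0271
Each (Δ,B) replicates both successor values, so the strategy is self-financing and V0 is arbitrage-free.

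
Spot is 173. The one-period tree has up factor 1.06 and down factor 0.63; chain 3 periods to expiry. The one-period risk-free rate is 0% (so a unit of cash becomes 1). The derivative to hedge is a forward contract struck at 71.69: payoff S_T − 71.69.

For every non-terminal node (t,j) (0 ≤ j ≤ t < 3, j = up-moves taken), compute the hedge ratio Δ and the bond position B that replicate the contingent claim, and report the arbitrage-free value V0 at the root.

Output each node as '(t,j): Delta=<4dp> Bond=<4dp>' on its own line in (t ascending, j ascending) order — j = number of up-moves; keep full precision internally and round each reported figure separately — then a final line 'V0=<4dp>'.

(0,0): Delta=1.0000 Bond=-71.6900
(1,0): Delta=1.0000 Bond=-71.6900
(1,1): Delta=1.0000 Bond=-71.6900
(2,0): Delta=1.0000 Bond=-71.6900
(2,1): Delta=1.0000 Bond=-71.6900
(2,2): Delta=1.0000 Bond=-71.6900
V0=101.3100

Risk-neutral probability p* = (R−d)/(u−d) = (1−0.63)/(1.06−0.63) = 0.8605.
Payoff layer (t=3): V(3,0)=-28.4319, V(3,1)=1.0935, V(3,2)=50.7712, V(3,3)=134.3558
  t=2,j=0: stock 68.6637 → up 72.7835 (V=1.0935), down 43.2581 (V=-28.4319). Price -3.0263; hedge Δ=1.0000, bond B=-71.6900.
  t=2,j=1: stock 115.5294 → up 122.4612 (V=50.7712), down 72.7835 (V=1.0935). Price 43.8394; hedge Δ=1.0000, bond B=-71.6900.
  t=2,j=2: stock 194.3828 → up 206.0458 (V=134.3558), down 122.4612 (V=50.7712). Price 122.6928; hedge Δ=1.0000, bond B=-71.6900.
  t=1,j=0: stock 108.9900 → up 115.5294 (V=43.8394), down 68.6637 (V=-3.0263). Price 37.3000; hedge Δ=1.0000, bond B=-71.6900.
  t=1,j=1: stock 183.3800 → up 194.3828 (V=122.6928), down 115.5294 (V=43.8394). Price 111.6900; hedge Δ=1.0000, bond B=-71.6900.
  t=0,j=0: stock 173.0000 → up 183.3800 (V=111.6900), down 108.9900 (V=37.3000). Price 101.3100; hedge Δ=1.0000, bond B=-71.6900.
Each (Δ,B) replicates both successor values, so the strategy is self-financing and V0 is arbitrage-free.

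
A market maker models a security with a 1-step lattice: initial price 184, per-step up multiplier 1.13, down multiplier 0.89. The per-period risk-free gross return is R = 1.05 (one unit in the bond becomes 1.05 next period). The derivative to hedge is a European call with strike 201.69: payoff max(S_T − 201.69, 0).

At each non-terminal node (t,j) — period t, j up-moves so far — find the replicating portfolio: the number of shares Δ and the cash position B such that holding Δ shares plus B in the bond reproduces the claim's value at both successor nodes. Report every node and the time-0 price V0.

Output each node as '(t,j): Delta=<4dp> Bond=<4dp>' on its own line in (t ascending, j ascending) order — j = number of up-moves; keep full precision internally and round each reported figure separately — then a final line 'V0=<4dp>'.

Since d<R<u, set p* = (R−d)/(u−d) = 0.6667; price each node as the discounted p*-expectation of its children.
Terminal payoffs: V(1,0)=0.0000, V(1,1)=6.2300
Node (0,0) S=184.0000: V=(p*·6.2300+(1−p*)·0.0000)/1.05=3.9556; Δ=(6.2300−0.0000)/(207.9200−163.7600)=0.1411; B=V−Δ·S=-22.0028
Check: Δ(0,0)·S0 + B(0,0) = 3.9556 = V0.

(0,0): Delta=0.1411 Bond=-22.0028
V0=3.9556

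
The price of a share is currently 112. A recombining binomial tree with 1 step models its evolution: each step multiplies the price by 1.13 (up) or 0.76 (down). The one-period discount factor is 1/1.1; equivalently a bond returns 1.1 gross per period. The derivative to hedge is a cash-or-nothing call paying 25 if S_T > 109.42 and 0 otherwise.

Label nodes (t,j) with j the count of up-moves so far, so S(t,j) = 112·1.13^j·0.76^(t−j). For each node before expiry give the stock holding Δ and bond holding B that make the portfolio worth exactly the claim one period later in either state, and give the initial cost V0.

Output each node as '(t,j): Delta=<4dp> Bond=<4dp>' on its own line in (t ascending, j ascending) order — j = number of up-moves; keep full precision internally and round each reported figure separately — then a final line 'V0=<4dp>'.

(0,0): Delta=0.6033 Bond=-46.6830
V0=20.8845

Since d<R<u, set p* = (R−d)/(u−d) = 0.9189; price each node as the discounted p*-expectation of its children.
Terminal values V(1,·): V(1,0)=0.0000, V(1,1)=25.0000
Node (0,0) S=112.0000: V=(p*·25.0000+(1−p*)·0.0000)/1.1=20.8845; Δ=(25.0000−0.0000)/(126.5600−85.1200)=0.6033; B=V−Δ·S=-46.6830
Each (Δ,B) replicates both successor values, so the strategy is self-financing and V0 is arbitrage-free.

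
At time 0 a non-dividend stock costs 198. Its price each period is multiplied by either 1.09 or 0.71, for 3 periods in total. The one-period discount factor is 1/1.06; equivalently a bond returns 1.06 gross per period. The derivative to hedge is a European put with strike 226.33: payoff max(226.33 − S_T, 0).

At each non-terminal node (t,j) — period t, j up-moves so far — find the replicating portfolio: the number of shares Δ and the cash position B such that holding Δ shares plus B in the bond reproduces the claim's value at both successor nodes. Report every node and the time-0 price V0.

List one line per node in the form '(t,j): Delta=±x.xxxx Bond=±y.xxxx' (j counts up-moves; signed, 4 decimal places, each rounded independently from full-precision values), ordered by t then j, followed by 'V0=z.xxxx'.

(0,0): Delta=-0.6981 Bond=149.9917
(1,0): Delta=-1.0000 Bond=201.4329
(1,1): Delta=-0.6812 Bond=155.3533
(2,0): Delta=-1.0000 Bond=213.5189
(2,1): Delta=-1.0000 Bond=213.5189
(2,2): Delta=-0.6634 Bond=160.4879
V0=11.7687

Since d<R<u, set p* = (R−d)/(u−d) = 0.9211; price each node as the discounted p*-expectation of its children.
Terminal payoffs: V(3,0)=155.4636, V(3,1)=117.5351, V(3,2)=59.3069, V(3,3)=0.0000
Node (2,0) S=99.8118: V=(p*·117.5351+(1−p*)·155.4636)/1.06=113.7071; Δ=(117.5351−155.4636)/(108.7949−70.8664)=-1.0000; B=V−Δ·S=213.5189
Node (2,1) S=153.2322: V=(p*·59.3069+(1−p*)·117.5351)/1.06=60.2867; Δ=(59.3069−117.5351)/(167.0231−108.7949)=-1.0000; B=V−Δ·S=213.5189
Node (2,2) S=235.2438: V=(p*·0.0000+(1−p*)·59.3069)/1.06=4.4171; Δ=(0.0000−59.3069)/(256.4157−167.0231)=-0.6634; B=V−Δ·S=160.4879
Node (1,0) S=140.5800: V=(p*·60.2867+(1−p*)·113.7071)/1.06=60.8529; Δ=(60.2867−113.7071)/(153.2322−99.8118)=-1.0000; B=V−Δ·S=201.4329
Node (1,1) S=215.8200: V=(p*·4.4171+(1−p*)·60.2867)/1.06=8.3282; Δ=(4.4171−60.2867)/(235.2438−153.2322)=-0.6812; B=V−Δ·S=155.3533
Node (0,0) S=198.0000: V=(p*·8.3282+(1−p*)·60.8529)/1.06=11.7687; Δ=(8.3282−60.8529)/(215.8200−140.5800)=-0.6981; B=V−Δ·S=149.9917
Each (Δ,B) replicates both successor values, so the strategy is self-financing and V0 is arbitrage-free.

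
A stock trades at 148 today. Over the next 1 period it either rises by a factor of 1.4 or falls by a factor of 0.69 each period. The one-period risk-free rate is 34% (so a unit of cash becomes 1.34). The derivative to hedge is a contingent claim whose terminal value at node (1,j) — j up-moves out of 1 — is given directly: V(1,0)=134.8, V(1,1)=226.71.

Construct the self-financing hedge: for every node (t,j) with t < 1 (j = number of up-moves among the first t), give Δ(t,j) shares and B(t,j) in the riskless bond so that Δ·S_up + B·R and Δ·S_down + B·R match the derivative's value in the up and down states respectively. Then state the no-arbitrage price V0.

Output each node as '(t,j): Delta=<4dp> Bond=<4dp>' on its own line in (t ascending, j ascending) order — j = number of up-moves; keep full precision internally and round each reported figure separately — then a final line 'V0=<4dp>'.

(0,0): Delta=0.8747 Bond=33.9396
V0=163.3903

The replicating-portfolio and risk-neutral prices coincide; use p* = (1.34−0.69)/(1.4−0.69) = 0.9155 for the latter.
Payoff layer (t=1): V(1,0)=134.8000, V(1,1)=226.7100
(0,0): S=148.0000. Δ = (V_up−V_dn)/(S_up−S_dn) = (226.7100−134.8000)/(207.2000−102.1200) = 0.8747. V = [p*·226.7100 + (1−p*)·134.8000]/1.34 = 163.3903. B = V − Δ·S = 33.9396.
The time-0 hedge costs 163.3903, which is the no-arbitrage price.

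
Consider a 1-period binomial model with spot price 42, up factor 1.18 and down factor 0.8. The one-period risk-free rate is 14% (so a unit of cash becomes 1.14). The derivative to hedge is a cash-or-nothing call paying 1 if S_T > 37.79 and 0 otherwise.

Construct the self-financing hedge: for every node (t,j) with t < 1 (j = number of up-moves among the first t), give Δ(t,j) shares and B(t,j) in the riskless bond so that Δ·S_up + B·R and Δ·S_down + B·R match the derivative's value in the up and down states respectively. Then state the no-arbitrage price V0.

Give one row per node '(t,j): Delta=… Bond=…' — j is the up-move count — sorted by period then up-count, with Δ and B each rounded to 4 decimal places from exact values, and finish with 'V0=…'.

The replicating-portfolio and risk-neutral prices coincide; use p* = (1.14−0.8)/(1.18−0.8) = 0.8947 for the latter.
Terminal payoffs: V(1,0)=0.0000, V(1,1)=1.0000
  t=0,j=0: stock 42.0000 → up 49.5600 (V=1.0000), down 33.6000 (V=0.0000). Price 0.7849; hedge Δ=0.0627, bond B=-1.8467.
Self-financing check: at every node Δ·S+B equals the discounted successor values.

(0,0): Delta=0.0627 Bond=-1.8467
V0=0.7849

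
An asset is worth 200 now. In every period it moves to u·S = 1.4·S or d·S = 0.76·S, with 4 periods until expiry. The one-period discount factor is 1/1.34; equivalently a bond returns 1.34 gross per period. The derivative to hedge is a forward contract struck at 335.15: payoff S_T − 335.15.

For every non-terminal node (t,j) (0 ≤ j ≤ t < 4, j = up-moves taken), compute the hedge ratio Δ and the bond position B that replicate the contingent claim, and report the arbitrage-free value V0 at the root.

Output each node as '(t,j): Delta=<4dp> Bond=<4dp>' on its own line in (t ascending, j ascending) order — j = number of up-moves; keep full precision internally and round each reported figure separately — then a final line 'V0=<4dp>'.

Under the risk-neutral measure, an up-move has probability p* = (R−d)/(u−d) = 0.9063 and values discount at R = 1.34.
Terminal values V(4,·): V(4,0)=-268.4256, V(4,1)=-212.2367, V(4,2)=-108.7308, V(4,3)=81.9380, V(4,4)=433.1700
Node (3,0) S=87.7952: V=(p*·-212.2367+(1−p*)·-268.4256)/1.34=-162.3167; Δ=(-212.2367−-268.4256)/(122.9133−66.7244)=1.0000; B=V−Δ·S=-250.1119
Node (3,1) S=161.7280: V=(p*·-108.7308+(1−p*)·-212.2367)/1.34=-88.3839; Δ=(-108.7308−-212.2367)/(226.4192−122.9133)=1.0000; B=V−Δ·S=-250.1119
Node (3,2) S=297.9200: V=(p*·81.9380+(1−p*)·-108.7308)/1.34=47.8081; Δ=(81.9380−-108.7308)/(417.0880−226.4192)=1.0000; B=V−Δ·S=-250.1119
Node (3,3) S=548.8000: V=(p*·433.1700+(1−p*)·81.9380)/1.34=298.6881; Δ=(433.1700−81.9380)/(768.3200−417.0880)=1.0000; B=V−Δ·S=-250.1119
Node (2,0) S=115.5200: V=(p*·-88.3839+(1−p*)·-162.3167)/1.34=-71.1307; Δ=(-88.3839−-162.3167)/(161.7280−87.7952)=1.0000; B=V−Δ·S=-186.6507
Node (2,1) S=212.8000: V=(p*·47.8081+(1−p*)·-88.3839)/1.34=26.1493; Δ=(47.8081−-88.3839)/(297.9200−161.7280)=1.0000; B=V−Δ·S=-186.6507
Node (2,2) S=392.0000: V=(p*·298.6881+(1−p*)·47.8081)/1.34=205.3493; Δ=(298.6881−47.8081)/(548.8000−297.9200)=1.0000; B=V−Δ·S=-186.6507
Node (1,0) S=152.0000: V=(p*·26.1493+(1−p*)·-71.1307)/1.34=12.7084; Δ=(26.1493−-71.1307)/(212.8000−115.5200)=1.0000; B=V−Δ·S=-139.2916
Node (1,1) S=280.0000: V=(p*·205.3493+(1−p*)·26.1493)/1.34=140.7084; Δ=(205.3493−26.1493)/(392.0000−212.8000)=1.0000; B=V−Δ·S=-139.2916
Node (0,0) S=200.0000: V=(p*·140.7084+(1−p*)·12.7084)/1.34=96.0511; Δ=(140.7084−12.7084)/(280.0000−152.0000)=1.0000; B=V−Δ·S=-103.9489
The time-0 hedge costs 96.0511, which is the no-arbitrage price.

(0,0): Delta=1.0000 Bond=-103.9489
(1,0): Delta=1.0000 Bond=-139.2916
(1,1): Delta=1.0000 Bond=-139.2916
(2,0): Delta=1.0000 Bond=-186.6507
(2,1): Delta=1.0000 Bond=-186.6507
(2,2): Delta=1.0000 Bond=-186.6507
(3,0): Delta=1.0000 Bond=-250.1119
(3,1): Delta=1.0000 Bond=-250.1119
(3,2): Delta=1.0000 Bond=-250.1119
(3,3): Delta=1.0000 Bond=-250.1119
V0=96.0511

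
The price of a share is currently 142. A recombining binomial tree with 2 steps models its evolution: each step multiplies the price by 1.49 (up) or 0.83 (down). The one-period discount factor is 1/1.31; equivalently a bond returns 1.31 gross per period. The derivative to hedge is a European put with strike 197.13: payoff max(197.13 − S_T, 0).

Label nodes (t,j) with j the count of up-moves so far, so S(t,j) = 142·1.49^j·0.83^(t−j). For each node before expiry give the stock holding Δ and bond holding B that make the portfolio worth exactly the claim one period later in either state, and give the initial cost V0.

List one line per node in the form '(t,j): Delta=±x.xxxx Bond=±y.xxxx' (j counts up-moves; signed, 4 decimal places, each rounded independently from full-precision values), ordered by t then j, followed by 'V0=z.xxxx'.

(0,0): Delta=-0.3003 Bond=51.9163
(1,0): Delta=-1.0000 Bond=150.4809
(1,1): Delta=-0.1541 Bond=37.0839
V0=9.2784

Risk-neutral probability p* = (R−d)/(u−d) = (1.31−0.83)/(1.49−0.83) = 0.7273.
At expiry t=2: V(2,0)=99.3062, V(2,1)=21.5186, V(2,2)=0.0000
Node (1,0) S=117.8600: V=(p*·21.5186+(1−p*)·99.3062)/1.31=32.6209; Δ=(21.5186−99.3062)/(175.6114−97.8238)=-1.0000; B=V−Δ·S=150.4809
Node (1,1) S=211.5800: V=(p*·0.0000+(1−p*)·21.5186)/1.31=4.4799; Δ=(0.0000−21.5186)/(315.2542−175.6114)=-0.1541; B=V−Δ·S=37.0839
Node (0,0) S=142.0000: V=(p*·4.4799+(1−p*)·32.6209)/1.31=9.2784; Δ=(4.4799−32.6209)/(211.5800−117.8600)=-0.3003; B=V−Δ·S=51.9163
The time-0 hedge costs 9.2784, which is the no-arbitrage price.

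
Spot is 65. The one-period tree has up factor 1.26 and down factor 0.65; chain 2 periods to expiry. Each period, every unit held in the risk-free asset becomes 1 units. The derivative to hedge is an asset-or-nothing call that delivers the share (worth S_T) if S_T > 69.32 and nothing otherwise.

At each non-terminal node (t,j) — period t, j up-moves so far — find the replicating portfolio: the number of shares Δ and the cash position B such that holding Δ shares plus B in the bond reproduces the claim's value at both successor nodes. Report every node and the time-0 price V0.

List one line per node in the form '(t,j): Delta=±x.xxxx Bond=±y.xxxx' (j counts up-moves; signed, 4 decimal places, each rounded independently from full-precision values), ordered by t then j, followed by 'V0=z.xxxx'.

(0,0): Delta=1.4933 Bond=-63.0923
(1,0): Delta=0.0000 Bond=0.0000
(1,1): Delta=2.0656 Bond=-109.9608
V0=33.9728

Risk-neutral probability p* = (R−d)/(u−d) = (1−0.65)/(1.26−0.65) = 0.5738.
At expiry t=2: V(2,0)=0.0000, V(2,1)=0.0000, V(2,2)=103.1940
Node (1,0) S=42.2500: V=(p*·0.0000+(1−p*)·0.0000)/1=0.0000; Δ=(0.0000−0.0000)/(53.2350−27.4625)=0.0000; B=V−Δ·S=0.0000
Node (1,1) S=81.9000: V=(p*·103.1940+(1−p*)·0.0000)/1=59.2097; Δ=(103.1940−0.0000)/(103.1940−53.2350)=2.0656; B=V−Δ·S=-109.9608
Node (0,0) S=65.0000: V=(p*·59.2097+(1−p*)·0.0000)/1=33.9728; Δ=(59.2097−0.0000)/(81.9000−42.2500)=1.4933; B=V−Δ·S=-63.0923
Root portfolio cost Δ·65+B reproduces V0=33.9728.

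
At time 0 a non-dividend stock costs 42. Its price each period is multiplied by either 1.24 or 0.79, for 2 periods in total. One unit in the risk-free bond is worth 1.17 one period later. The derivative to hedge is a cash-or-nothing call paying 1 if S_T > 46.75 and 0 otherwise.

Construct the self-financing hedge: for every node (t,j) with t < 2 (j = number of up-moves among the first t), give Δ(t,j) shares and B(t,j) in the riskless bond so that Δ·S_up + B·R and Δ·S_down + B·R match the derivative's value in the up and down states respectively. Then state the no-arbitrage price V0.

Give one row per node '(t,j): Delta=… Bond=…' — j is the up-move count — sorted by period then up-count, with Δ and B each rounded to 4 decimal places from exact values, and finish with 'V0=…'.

(0,0): Delta=0.0382 Bond=-1.0830
(1,0): Delta=0.0000 Bond=0.0000
(1,1): Delta=0.0427 Bond=-1.5005
V0=0.5209

The replicating-portfolio and risk-neutral prices coincide; use p* = (1.17−0.79)/(1.24−0.79) = 0.8444 for the latter.
Payoff layer (t=2): V(2,0)=0.0000, V(2,1)=0.0000, V(2,2)=1.0000
(1,0): S=33.1800. Δ = (V_up−V_dn)/(S_up−S_dn) = (0.0000−0.0000)/(41.1432−26.2122) = 0.0000. V = [p*·0.0000 + (1−p*)·0.0000]/1.17 = 0.0000. B = V − Δ·S = 0.0000.
(1,1): S=52.0800. Δ = (V_up−V_dn)/(S_up−S_dn) = (1.0000−0.0000)/(64.5792−41.1432) = 0.0427. V = [p*·1.0000 + (1−p*)·0.0000]/1.17 = 0.7217. B = V − Δ·S = -1.5005.
(0,0): S=42.0000. Δ = (V_up−V_dn)/(S_up−S_dn) = (0.7217−0.0000)/(52.0800−33.1800) = 0.0382. V = [p*·0.7217 + (1−p*)·0.0000]/1.17 = 0.5209. B = V − Δ·S = -1.0830.
Root portfolio cost Δ·42+B reproduces V0=0.5209.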